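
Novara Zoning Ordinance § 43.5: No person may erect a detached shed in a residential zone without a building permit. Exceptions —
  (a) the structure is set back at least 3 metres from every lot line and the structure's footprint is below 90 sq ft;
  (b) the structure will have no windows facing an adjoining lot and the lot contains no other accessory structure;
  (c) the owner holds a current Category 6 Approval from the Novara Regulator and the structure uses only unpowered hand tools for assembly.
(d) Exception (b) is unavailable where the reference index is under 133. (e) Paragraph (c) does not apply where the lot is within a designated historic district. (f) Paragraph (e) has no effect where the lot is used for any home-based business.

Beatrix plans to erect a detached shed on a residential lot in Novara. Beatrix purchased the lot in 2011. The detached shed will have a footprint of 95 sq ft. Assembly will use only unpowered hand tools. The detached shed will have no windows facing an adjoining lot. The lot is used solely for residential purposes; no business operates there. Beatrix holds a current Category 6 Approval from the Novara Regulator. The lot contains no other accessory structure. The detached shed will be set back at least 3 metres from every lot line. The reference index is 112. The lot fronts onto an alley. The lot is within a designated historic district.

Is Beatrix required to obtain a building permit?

Yes — Beatrix must obtain a building permit.

Exception (a) requires that the structure's footprint is below 90 sq ft; but the structure's footprint is 95 sq ft, not below 90 sq ft, so (a) is unavailable.
All of (b)'s requirements are met (no windows face an adjoining lot; the lot has no other accessory structure). But: (d) applies — the reference index is 112, under the 133 limit. Exception (b) does not apply.
All of (c)'s requirements are met (a current Category 6 Approval is held; assembly uses only hand tools). But: (e) is engaged — the lot is in a historic district. (f), which would lift (e), is inapplicable — the lot is solely residential. So (c) is unavailable.
No exception is made out. Beatrix falls within the general rule.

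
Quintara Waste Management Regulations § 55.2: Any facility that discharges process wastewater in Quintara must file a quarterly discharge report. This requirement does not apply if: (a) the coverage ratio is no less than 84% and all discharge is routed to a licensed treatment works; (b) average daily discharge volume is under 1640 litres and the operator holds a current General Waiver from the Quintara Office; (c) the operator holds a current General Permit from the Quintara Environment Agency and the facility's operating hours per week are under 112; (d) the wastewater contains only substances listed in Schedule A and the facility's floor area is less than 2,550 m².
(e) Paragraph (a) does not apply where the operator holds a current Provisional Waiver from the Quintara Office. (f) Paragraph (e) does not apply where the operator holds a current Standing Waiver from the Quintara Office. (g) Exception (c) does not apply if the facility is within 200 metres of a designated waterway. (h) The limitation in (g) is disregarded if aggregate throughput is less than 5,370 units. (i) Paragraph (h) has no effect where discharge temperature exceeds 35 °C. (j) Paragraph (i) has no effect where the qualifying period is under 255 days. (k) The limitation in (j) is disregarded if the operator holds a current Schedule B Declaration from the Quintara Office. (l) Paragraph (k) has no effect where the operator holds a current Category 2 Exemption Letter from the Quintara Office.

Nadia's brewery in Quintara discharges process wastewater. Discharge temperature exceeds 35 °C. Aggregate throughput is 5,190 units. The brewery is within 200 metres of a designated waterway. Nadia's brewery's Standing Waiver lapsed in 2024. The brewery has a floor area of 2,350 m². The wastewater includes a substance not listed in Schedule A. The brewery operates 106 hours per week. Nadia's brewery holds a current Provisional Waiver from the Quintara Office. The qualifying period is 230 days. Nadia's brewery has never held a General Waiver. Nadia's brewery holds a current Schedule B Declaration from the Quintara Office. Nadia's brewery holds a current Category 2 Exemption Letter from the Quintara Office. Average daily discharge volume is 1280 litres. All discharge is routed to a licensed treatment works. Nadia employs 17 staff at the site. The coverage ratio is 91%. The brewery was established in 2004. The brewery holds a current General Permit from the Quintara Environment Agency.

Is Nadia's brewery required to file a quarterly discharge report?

No — exception (c) applies; Nadia's brewery is not required to file a quarterly discharge report.

All of (a)'s requirements are met (the coverage ratio is 91%, meeting the 84% threshold; discharge is routed to a licensed treatment works). But: (e) operates against (a): a current Provisional Waiver is held. (f) is inapplicable (the Standing Waiver is not current), so (e) stands. (a) is therefore removed.
Exception (b) requires that the operator holds a current General Waiver from the Quintara Office; but the General Waiver is not current, so (b) is unavailable.
Exception (c)'s conditions are all satisfied: a current General Permit is held; the facility's operating hours per week are 106, under the 112 limit. As to paragraphs (g)–(l): (g) is engaged (the brewery is within 200 m of a designated waterway), but yields to (h): (h) is triggered — aggregate throughput is 5,190 units, less than the 5,370 units limit. (i) applies (discharge temperature exceeds 35 °C), but yields to (j): (j) is engaged — the qualifying period is 230 days, under the 255 days limit. (k) applies (a current Schedule B Declaration is held), but yields to (l): (l) operates — a current Category 2 Exemption Letter is held. Exception (c) stands.
Exception (d) does not apply: the wastewater includes a non-Schedule-A substance.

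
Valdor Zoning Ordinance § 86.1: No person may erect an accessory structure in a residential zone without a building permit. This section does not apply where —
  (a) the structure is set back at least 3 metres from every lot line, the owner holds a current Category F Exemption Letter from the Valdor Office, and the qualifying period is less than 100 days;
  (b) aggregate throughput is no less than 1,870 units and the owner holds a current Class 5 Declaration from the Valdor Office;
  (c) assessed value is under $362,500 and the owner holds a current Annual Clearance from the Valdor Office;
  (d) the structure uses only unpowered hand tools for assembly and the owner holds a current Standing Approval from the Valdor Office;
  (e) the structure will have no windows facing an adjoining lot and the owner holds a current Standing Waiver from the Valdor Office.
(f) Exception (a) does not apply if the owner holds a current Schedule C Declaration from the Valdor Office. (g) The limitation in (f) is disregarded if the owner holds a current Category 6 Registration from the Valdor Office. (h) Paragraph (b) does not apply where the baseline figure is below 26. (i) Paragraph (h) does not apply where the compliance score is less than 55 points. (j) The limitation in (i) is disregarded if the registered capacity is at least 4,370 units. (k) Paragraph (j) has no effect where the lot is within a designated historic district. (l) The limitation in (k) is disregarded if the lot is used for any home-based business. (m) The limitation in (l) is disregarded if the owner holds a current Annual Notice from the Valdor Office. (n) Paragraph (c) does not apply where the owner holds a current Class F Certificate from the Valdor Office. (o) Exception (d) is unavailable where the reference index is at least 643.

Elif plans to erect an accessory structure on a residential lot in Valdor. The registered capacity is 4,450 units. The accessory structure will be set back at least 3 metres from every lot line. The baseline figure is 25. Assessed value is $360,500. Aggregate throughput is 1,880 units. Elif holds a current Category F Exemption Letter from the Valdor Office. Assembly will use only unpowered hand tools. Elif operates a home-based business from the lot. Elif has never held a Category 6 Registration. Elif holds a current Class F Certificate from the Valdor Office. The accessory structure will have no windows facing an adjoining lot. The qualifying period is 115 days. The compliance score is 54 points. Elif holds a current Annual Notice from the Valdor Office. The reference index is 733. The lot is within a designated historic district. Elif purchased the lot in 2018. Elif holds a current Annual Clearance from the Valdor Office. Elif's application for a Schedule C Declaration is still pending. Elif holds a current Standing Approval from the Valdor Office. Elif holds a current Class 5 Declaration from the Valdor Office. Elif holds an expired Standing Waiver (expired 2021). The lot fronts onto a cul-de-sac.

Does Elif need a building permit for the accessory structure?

No — exception (b) applies; Elif does not need a building permit.

Exception (a) requires that the qualifying period is less than 100 days; but the qualifying period is 115 days, not less than 100 days, so (a) is unavailable.
All of (b)'s requirements are met (aggregate throughput is 1,880 units, meeting the 1,870 units threshold; a current Class 5 Declaration is held). As to paragraphs (h)–(m): (h) would limit (b) — the baseline figure is 25, below the 26 limit — but (i) sets (h) aside: (i) operates against (h): the compliance score is 54 points, less than the 55 points limit. (j) would limit (i) — the registered capacity is 4,450 units, meeting the 4,370 units threshold — but (k) sets (j) aside: (k) is engaged — the lot is in a historic district. (l) would limit (k) — a home-based business operates on the lot — but (m) sets (l) aside: (m) operates against (l): a current Annual Notice is held. (b) remains available.
Exception (c) is satisfied on its face — assessed value is $360,500, under the $362,500 limit; a current Annual Clearance is held. However, paragraph (n) must be considered: (n) is engaged — a current Class F Certificate is held. (c) is therefore removed.
Exception (d)'s conditions are all satisfied: assembly uses only hand tools; a current Standing Approval is held. Turning to paragraph (o): (o) is engaged — the reference index is 733, meeting the 643 threshold. Exception (d) does not apply.
Exception (e) does not apply: no current Standing Waiver is held.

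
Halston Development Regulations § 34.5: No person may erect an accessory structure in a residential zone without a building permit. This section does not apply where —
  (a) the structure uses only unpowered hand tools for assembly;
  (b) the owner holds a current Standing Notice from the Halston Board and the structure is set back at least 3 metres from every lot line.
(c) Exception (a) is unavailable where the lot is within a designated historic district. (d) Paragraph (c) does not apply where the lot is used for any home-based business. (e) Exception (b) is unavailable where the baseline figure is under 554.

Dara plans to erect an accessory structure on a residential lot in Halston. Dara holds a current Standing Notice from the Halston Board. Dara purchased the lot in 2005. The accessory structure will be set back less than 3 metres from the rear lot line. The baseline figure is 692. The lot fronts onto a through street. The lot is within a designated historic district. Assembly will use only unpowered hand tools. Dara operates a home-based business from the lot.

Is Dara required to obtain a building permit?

Exception (a)'s conditions are all satisfied: assembly uses only hand tools. Applying paragraphs (c)–(d): (c) would limit (a) — the lot is in a historic district — but (d) sets (c) aside: (d) is triggered — a home-based business operates on the lot. (a) remains available.
Exception (b) does not apply: the rear setback is under 3 m.

No — exception (a) applies; Dara does not need a building permit.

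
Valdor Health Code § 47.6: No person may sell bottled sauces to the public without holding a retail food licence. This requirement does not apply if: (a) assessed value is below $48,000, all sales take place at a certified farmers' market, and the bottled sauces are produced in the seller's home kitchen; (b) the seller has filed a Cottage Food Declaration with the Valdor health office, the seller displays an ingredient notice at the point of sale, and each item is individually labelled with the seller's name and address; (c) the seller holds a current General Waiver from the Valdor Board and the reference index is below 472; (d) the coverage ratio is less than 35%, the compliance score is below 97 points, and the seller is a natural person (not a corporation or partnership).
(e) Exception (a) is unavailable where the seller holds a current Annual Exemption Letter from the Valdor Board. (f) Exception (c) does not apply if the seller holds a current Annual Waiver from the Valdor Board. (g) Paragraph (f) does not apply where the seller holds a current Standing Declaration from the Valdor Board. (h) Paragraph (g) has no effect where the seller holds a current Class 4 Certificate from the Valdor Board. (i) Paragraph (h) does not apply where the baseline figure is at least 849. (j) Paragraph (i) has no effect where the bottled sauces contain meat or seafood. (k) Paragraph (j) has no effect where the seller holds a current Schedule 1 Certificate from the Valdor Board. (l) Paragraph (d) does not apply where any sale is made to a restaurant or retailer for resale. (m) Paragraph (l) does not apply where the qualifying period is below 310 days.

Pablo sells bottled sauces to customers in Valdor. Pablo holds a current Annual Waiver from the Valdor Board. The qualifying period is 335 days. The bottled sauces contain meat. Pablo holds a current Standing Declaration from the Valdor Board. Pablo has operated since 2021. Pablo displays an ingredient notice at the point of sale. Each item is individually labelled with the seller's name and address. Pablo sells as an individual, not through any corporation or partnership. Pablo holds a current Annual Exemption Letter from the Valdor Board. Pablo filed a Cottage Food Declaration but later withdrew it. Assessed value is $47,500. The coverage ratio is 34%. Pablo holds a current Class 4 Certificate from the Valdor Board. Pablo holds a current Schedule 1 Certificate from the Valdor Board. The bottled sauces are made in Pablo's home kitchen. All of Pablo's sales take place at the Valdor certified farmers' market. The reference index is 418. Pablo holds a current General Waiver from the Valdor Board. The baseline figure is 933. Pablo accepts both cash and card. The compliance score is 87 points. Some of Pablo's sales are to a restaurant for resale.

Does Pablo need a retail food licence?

All of (a)'s requirements are met (assessed value is $47,500, below the $48,000 limit; all sales are at a certified farmers' market; the bottled sauces are home-kitchen produced). But: (e) operates against (a): a current Annual Exemption Letter is held. So (a) is unavailable.
Exception (b) does not apply: the Cottage Food Declaration was withdrawn.
All of (c)'s requirements are met (a current General Waiver is held; the reference index is 418, below the 472 limit). Considering the limiting provisions: (f) would limit (c) — a current Annual Waiver is held — but (g) sets (f) aside: (g) operates against (f): a current Standing Declaration is held. (h) operates (a current Class 4 Certificate is held), but is set aside by (i): (i) operates against (h): the baseline figure is 933, meeting the 849 threshold. (j) applies (the bottled sauces contain meat), but yields to (k): (k) operates against (j): a current Schedule 1 Certificate is held. Exception (c) stands.
Exception (d) is satisfied on its face — the coverage ratio is 34%, less than the 35% limit; the compliance score is 87 points, below the 97 points limit; the seller is a natural person. Turning to paragraphs (l)–(m): (l) operates against (d): some sales are to a restaurant for resale. (m), which would lift (l), is inapplicable — the qualifying period is 335 days, not below 310 days. (d) is therefore removed.

No — exception (c) applies; Pablo is not required to hold a retail food licence.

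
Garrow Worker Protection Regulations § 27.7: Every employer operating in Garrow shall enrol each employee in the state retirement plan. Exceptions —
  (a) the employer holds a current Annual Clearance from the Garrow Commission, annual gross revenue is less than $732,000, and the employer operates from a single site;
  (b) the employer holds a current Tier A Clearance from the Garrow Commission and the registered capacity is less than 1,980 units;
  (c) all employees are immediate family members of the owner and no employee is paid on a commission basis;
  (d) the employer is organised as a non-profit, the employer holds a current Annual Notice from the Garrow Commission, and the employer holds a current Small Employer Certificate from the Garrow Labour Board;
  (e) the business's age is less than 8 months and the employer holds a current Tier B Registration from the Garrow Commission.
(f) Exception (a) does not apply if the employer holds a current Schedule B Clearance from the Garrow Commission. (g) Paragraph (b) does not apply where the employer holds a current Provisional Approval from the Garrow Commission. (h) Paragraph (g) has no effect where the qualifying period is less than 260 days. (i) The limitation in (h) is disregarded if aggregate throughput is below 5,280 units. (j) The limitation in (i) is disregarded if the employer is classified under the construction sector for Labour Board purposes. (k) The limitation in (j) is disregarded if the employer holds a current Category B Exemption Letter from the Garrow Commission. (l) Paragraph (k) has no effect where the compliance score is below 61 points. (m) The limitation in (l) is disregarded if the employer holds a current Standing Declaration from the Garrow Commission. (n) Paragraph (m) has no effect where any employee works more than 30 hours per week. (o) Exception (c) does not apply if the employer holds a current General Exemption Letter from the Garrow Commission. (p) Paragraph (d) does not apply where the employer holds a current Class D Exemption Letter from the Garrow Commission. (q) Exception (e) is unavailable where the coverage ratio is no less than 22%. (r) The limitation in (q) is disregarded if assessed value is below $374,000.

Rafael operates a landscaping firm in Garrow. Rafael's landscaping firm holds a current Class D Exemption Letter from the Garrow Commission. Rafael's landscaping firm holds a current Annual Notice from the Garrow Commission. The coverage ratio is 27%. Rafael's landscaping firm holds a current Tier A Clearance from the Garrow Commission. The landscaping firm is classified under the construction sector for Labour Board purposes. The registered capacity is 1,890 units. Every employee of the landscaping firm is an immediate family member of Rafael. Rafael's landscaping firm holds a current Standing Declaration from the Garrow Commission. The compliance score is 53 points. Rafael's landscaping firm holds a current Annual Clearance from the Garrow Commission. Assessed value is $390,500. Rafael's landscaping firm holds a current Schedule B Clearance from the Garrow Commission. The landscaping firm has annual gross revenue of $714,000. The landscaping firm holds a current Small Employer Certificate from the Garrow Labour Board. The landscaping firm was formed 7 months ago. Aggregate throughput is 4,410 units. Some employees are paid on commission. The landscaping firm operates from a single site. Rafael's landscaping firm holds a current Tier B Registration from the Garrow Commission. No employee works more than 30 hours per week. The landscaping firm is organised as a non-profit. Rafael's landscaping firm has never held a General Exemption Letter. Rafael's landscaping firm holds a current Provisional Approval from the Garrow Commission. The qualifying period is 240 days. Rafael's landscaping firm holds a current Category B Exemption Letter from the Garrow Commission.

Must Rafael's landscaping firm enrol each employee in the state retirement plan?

Yes — Rafael's landscaping firm must enrol each employee in the state retirement plan.

All of (a)'s requirements are met (a current Annual Clearance is held; annual gross revenue is $714,000, less than the $732,000 limit; the employer operates from a single site). But: (f) is triggered — a current Schedule B Clearance is held. Exception (a) does not apply.
Exception (b): a current Tier A Clearance is held; the registered capacity is 1,890 units, less than the 1,980 units limit — every condition holds. Turning to paragraphs (g)–(n): (g) operates against (b): a current Provisional Approval is held. (h) applies (the qualifying period is 240 days, less than the 260 days limit), but is itself disapplied by (i): (i) operates against (h): aggregate throughput is 4,410 units, below the 5,280 units limit. (j) would limit (i) — the landscaping firm is classified under the construction sector — but (k) sets (j) aside: (k) applies — a current Category B Exemption Letter is held. (l) would limit (k) — the compliance score is 53 points, below the 61 points limit — but (m) sets (l) aside: (m) is triggered — a current Standing Declaration is held. (n), which would lift (m), is inapplicable — no employee exceeds 30 hours/week. So (b) is unavailable.
Exception (c) requires that no employee is paid on a commission basis; but some employees are paid on commission, so (c) is unavailable.
Exception (d)'s conditions are all satisfied: the employer is a non-profit; a current Annual Notice is held; a current Small Employer Certificate is held. But applying paragraph (p): (p) operates against (d): a current Class D Exemption Letter is held. (d) is therefore removed.
Exception (e)'s conditions are all satisfied: the business's age is 7 months, less than the 8 months limit; a current Tier B Registration is held. However, paragraphs (q)–(r) must be considered: (q) is triggered — the coverage ratio is 27%, meeting the 22% threshold. (r), which would lift (q), does not operate here — assessed value is $390,500, not below $374,000. So (e) is unavailable.
Every exception is unavailable, so the rule governs.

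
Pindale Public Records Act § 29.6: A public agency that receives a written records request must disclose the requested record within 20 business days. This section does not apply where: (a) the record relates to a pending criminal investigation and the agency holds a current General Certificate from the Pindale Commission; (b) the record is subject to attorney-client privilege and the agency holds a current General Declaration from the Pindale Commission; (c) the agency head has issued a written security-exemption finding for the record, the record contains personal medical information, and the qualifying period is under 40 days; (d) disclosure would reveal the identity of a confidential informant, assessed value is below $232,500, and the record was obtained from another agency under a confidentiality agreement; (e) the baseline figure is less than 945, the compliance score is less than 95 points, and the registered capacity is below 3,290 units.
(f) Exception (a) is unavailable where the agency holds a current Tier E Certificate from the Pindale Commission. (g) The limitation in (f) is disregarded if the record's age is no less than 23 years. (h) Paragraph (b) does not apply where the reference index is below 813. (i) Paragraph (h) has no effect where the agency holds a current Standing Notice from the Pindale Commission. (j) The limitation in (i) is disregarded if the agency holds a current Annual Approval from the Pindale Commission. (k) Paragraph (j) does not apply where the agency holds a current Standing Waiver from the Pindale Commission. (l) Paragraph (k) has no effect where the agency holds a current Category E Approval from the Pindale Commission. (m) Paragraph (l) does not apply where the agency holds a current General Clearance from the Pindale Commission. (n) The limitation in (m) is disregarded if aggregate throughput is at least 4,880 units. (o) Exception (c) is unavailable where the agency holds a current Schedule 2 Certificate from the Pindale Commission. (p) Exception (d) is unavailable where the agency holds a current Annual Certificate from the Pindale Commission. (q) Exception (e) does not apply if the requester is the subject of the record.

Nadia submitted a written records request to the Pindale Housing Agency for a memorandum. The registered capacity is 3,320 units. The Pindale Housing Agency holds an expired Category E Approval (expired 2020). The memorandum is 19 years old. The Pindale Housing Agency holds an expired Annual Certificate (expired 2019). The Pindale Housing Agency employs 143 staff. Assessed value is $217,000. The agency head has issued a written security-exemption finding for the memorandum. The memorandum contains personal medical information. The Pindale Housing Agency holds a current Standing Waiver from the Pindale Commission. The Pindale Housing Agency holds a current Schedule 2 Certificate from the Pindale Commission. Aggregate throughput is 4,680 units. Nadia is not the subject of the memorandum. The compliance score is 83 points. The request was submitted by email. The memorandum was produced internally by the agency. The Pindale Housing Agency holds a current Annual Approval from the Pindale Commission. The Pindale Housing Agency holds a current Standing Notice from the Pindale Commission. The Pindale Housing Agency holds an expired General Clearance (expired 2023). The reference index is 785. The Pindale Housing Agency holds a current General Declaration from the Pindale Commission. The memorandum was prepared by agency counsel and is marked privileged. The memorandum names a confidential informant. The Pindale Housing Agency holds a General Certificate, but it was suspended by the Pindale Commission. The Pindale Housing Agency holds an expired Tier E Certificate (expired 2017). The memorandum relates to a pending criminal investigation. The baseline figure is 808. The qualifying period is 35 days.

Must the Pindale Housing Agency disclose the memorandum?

No — exception (b) applies; the Pindale Housing Agency is not required to disclose the memorandum.

Exception (a) does not apply: the General Certificate is not current.
Exception (b): the memorandum is privileged; a current General Declaration is held — every condition holds. As to paragraphs (h)–(n): (h) would limit (b) — the reference index is 785, below the 813 limit — but (i) sets (h) aside: (i) operates — a current Standing Notice is held. (j) would limit (i) — a current Annual Approval is held — but (k) sets (j) aside: (k) is engaged — a current Standing Waiver is held. (l), which would lift (k), is inapplicable — the Category E Approval is not current. Exception (b) stands.
Exception (c) is satisfied on its face — a written security-exemption finding has been issued; the memorandum contains personal medical information; the qualifying period is 35 days, under the 40 days limit. Turning to paragraph (o): (o) operates — a current Schedule 2 Certificate is held. (c) is therefore removed.
Exception (d) does not apply: the memorandum was produced internally.
Exception (e) fails — the registered capacity is 3,320 units, not below 3,290 units.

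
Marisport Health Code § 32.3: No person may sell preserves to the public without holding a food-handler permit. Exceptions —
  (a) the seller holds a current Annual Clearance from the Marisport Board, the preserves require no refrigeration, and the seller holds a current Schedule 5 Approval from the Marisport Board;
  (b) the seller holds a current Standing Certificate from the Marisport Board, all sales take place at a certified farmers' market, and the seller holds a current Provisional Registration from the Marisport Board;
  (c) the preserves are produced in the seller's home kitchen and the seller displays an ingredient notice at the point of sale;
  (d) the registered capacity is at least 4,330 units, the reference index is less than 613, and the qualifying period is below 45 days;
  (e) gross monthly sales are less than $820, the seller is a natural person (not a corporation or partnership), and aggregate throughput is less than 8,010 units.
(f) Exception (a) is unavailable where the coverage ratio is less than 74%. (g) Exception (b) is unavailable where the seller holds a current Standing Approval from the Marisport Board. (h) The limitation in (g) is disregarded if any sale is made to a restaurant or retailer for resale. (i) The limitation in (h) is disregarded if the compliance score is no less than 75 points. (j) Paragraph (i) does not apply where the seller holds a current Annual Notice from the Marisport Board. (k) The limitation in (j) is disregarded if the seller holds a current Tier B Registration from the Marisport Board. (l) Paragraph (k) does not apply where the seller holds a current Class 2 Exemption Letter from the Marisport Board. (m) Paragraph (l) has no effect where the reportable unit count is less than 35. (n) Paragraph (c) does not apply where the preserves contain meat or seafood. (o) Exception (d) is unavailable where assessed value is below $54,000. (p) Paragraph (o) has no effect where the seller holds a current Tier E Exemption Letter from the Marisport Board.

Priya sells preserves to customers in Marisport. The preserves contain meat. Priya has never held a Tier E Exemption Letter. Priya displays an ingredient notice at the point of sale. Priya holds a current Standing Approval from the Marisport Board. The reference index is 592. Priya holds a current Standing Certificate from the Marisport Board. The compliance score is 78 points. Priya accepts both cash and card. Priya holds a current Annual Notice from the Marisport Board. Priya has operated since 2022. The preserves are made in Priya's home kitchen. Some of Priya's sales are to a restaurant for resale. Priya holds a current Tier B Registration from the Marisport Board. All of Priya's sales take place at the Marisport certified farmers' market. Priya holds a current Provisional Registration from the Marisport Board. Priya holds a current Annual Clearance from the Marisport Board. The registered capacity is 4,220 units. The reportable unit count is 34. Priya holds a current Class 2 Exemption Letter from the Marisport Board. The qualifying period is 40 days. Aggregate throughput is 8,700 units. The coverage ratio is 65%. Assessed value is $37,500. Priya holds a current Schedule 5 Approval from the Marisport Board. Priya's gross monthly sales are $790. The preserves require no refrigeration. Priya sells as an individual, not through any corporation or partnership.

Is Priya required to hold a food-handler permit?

Exception (a) is satisfied on its face — a current Annual Clearance is held; the preserves are shelf-stable; a current Schedule 5 Approval is held. Turning to paragraph (f): (f) operates against (a): the coverage ratio is 65%, less than the 74% limit. So (a) is unavailable.
All of (b)'s requirements are met (a current Standing Certificate is held; all sales are at a certified farmers' market; a current Provisional Registration is held). But applying paragraphs (g)–(m): (g) operates against (b): a current Standing Approval is held. (h) would limit (g) — some sales are to a restaurant for resale — but (i) sets (h) aside: (i) operates against (h): the compliance score is 78 points, meeting the 75 points threshold. (j) would limit (i) — a current Annual Notice is held — but (k) sets (j) aside: (k) operates against (j): a current Tier B Registration is held. (l) applies (a current Class 2 Exemption Letter is held), but is displaced by (m): (m) is engaged — the reportable unit count is 34, less than the 35 limit. Exception (b) does not apply.
Exception (c)'s conditions are all satisfied: the preserves are home-kitchen produced; an ingredient notice is displayed. Turning to paragraph (n): (n) operates against (c): the preserves contain meat. Exception (c) does not apply.
Exception (d) does not apply: the registered capacity is 4,220 units, short of 4,330 units.
Exception (e) fails — aggregate throughput is 8,700 units, not less than 8,010 units.
No exception is made out. Priya falls within the general rule.

Yes — Priya must hold a food-handler permit.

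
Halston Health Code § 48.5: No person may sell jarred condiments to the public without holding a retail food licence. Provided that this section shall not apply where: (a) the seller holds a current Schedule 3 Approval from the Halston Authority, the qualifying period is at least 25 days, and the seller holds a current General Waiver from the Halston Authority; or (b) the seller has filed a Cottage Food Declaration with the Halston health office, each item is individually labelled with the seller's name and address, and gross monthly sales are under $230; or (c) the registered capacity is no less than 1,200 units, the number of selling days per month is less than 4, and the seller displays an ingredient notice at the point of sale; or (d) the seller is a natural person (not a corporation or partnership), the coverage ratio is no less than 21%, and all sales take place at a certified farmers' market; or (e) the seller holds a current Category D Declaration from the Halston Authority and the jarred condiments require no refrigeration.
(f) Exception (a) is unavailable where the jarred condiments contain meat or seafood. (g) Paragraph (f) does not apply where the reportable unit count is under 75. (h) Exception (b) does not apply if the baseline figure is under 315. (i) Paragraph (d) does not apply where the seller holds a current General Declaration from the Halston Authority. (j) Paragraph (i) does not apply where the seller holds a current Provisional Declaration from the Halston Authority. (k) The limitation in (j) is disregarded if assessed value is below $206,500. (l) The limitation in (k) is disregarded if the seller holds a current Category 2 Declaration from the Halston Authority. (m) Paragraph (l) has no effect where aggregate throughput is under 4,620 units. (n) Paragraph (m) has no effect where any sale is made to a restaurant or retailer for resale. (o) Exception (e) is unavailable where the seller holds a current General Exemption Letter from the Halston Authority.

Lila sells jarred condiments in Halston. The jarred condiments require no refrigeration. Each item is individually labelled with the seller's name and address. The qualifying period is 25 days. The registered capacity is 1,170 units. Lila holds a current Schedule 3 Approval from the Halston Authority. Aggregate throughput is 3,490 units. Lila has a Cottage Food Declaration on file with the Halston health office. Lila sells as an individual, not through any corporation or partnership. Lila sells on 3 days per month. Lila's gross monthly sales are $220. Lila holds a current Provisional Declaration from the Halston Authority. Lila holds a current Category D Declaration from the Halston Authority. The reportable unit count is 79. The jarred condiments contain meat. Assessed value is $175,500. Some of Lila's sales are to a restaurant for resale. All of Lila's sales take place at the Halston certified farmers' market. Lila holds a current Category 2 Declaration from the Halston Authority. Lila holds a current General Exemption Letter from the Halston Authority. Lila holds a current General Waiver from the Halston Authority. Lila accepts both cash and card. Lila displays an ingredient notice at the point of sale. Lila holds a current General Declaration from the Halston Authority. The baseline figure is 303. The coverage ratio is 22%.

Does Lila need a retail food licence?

No — exception (d) applies; Lila is not required to hold a retail food licence.

All of (a)'s requirements are met (a current Schedule 3 Approval is held; the qualifying period is 25 days, meeting the 25 days threshold; a current General Waiver is held). But applying paragraphs (f)–(g): (f) is engaged — the jarred condiments contain meat. (g), which would lift (f), does not operate here — the reportable unit count is 79, not under 75. So (a) is unavailable.
Exception (b): a Cottage Food Declaration is on file; items are individually labelled; gross monthly sales are $220, under the $230 limit — every condition holds. But applying paragraph (h): (h) is triggered — the baseline figure is 303, under the 315 limit. Exception (b) does not apply.
Exception (c) does not apply: the registered capacity is 1,170 units, short of 1,200 units.
All of (d)'s requirements are met (the seller is a natural person; the coverage ratio is 22%, meeting the 21% threshold; all sales are at a certified farmers' market). Considering the limiting provisions: (i) would limit (d) — a current General Declaration is held — but (j) sets (i) aside: (j) is triggered — a current Provisional Declaration is held. (k) is engaged (assessed value is $175,500, below the $206,500 limit), but is set aside by (l): (l) applies — a current Category 2 Declaration is held. (m) is triggered (aggregate throughput is 3,490 units, under the 4,620 units limit), but is displaced by (n): (n) operates — some sales are to a restaurant for resale. (d) remains available.
Exception (e)'s conditions are all satisfied: a current Category D Declaration is held; the jarred condiments are shelf-stable. Turning to paragraph (o): (o) operates against (e): a current General Exemption Letter is held. So (e) is unavailable.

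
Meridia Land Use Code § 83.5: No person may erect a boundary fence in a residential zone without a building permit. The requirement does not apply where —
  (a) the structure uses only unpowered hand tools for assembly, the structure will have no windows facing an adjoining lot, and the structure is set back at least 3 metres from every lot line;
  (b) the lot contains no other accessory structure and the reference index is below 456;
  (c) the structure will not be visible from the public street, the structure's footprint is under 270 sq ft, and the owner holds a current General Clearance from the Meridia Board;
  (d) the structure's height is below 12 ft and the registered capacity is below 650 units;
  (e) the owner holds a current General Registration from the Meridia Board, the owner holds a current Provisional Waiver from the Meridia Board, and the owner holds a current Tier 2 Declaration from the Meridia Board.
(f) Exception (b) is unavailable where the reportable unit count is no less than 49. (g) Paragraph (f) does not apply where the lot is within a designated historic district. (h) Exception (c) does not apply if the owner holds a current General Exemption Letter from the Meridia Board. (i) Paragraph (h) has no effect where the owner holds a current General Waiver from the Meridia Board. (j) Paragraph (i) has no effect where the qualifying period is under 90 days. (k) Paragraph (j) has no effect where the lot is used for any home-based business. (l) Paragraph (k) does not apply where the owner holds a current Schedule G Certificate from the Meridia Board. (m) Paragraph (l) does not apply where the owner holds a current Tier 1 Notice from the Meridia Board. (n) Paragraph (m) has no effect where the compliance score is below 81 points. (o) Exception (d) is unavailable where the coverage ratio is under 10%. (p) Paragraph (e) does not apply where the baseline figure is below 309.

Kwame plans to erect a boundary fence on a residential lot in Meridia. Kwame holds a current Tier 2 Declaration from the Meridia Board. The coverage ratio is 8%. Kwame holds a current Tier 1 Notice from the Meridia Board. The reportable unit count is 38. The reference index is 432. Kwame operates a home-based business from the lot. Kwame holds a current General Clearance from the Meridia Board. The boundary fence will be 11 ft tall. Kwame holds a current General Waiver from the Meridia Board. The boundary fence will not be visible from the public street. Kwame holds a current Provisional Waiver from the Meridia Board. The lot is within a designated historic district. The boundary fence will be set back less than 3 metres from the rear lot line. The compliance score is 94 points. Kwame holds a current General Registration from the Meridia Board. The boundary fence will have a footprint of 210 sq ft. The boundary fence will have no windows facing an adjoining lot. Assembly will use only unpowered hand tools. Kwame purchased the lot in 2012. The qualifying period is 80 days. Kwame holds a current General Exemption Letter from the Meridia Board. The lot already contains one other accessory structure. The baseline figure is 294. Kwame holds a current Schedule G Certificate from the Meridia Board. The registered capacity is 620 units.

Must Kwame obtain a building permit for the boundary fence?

No — exception (c) applies; Kwame does not need a building permit.

Exception (a) requires that the structure is set back at least 3 metres from every lot line; but the rear setback is under 3 m, so (a) is unavailable.
Exception (b) requires that the lot contains no other accessory structure; but the lot already has another accessory structure, so (b) is unavailable.
All of (c)'s requirements are met (the structure will not be visible from the street; the structure's footprint is 210 sq ft, under the 270 sq ft limit; a current General Clearance is held). Applying paragraphs (h)–(n): (h) would limit (c) — a current General Exemption Letter is held — but (i) sets (h) aside: (i) operates — a current General Waiver is held. (j) applies (the qualifying period is 80 days, under the 90 days limit), but is overridden by (k): (k) operates against (j): a home-based business operates on the lot. (l) operates (a current Schedule G Certificate is held), but is itself disapplied by (m): (m) operates — a current Tier 1 Notice is held. (n), which would lift (m), is not engaged — the compliance score is 94 points, not below 81 points. So (c) applies.
Exception (d) is satisfied on its face — the structure's height is 11 ft, below the 12 ft limit; the registered capacity is 620 units, below the 650 units limit. But: (o) is engaged — the coverage ratio is 8%, under the 10% limit. So (d) is unavailable.
Exception (e): a current General Registration is held; a current Provisional Waiver is held; a current Tier 2 Declaration is held — every condition holds. Turning to paragraph (p): (p) applies — the baseline figure is 294, below the 309 limit. (e) is therefore removed.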